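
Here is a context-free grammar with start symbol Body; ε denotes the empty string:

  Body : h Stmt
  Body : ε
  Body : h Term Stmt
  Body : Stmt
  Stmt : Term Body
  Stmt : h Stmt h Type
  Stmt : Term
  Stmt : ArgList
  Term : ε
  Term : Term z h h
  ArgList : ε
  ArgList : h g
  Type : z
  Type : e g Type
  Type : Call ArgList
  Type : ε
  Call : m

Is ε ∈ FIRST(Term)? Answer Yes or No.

Yes

Term has an ε-production, so Term ⇒ ε.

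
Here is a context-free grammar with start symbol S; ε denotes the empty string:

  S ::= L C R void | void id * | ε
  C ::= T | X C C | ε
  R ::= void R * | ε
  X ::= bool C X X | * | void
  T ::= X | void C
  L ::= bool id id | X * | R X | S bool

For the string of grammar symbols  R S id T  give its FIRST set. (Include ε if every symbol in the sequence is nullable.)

{ *, bool, id, void }

Add FIRST(R)\{ε} = { void }; R is nullable, continue.
Add FIRST(S)\{ε} = { *, bool, void }; S is nullable, continue.
id is a terminal; add {id} and stop.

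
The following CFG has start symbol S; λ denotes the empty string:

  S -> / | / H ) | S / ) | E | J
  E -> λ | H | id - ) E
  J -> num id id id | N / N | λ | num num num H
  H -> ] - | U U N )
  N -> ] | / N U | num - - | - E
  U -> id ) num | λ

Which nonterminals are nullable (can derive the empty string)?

{ E, J, S, U }

Directly nullable (have an λ-production): E, J, U.
S -> E with every symbol nullable, so S is nullable.
No other nonterminal has a production whose RHS symbols are all nullable.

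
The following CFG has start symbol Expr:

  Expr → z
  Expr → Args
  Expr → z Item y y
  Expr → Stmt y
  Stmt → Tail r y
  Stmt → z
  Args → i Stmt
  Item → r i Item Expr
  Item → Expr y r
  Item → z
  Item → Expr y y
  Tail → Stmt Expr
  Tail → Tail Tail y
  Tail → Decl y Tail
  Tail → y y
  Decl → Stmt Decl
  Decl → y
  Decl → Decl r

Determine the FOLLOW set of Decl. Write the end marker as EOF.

In Tail → Decl y Tail: add FIRST(y Tail) = { y }.
In Decl → Stmt Decl: Decl is at the end, add FOLLOW(Decl) = { r, y }.
In Decl → Decl r: add FIRST(r) = { r }.
Union: FOLLOW(Decl) = { r, y }.

{ r, y }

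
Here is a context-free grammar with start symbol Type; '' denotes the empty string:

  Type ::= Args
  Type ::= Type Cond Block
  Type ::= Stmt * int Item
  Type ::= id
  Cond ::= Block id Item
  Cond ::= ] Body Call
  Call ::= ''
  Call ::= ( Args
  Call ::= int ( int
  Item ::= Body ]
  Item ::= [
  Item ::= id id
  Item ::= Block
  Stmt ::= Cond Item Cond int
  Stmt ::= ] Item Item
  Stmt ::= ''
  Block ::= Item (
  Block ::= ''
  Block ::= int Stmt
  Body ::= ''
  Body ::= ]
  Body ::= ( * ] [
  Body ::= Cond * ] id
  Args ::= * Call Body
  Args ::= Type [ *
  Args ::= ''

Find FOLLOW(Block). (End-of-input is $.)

{ $, (, *, [, ], id, int }

In Type ::= Type Cond Block: Block is at the end, add FOLLOW(Type) = { $, (, [, ], id, int }.
In Cond ::= Block id Item: add FIRST(id Item) = { id }.
In Item ::= Block: Block is at the end, add FOLLOW(Item) = { $, (, *, [, ], id, int }.
Union: FOLLOW(Block) = { $, (, *, [, ], id, int }.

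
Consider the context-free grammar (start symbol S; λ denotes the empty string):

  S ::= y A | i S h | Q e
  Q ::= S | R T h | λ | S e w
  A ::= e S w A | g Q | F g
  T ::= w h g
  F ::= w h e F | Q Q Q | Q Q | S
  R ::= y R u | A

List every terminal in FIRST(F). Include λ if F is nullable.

F ::= w h e F contributes {w}.
From F ::= Q Q Q: Q, Q, Q nullable, take FIRST(Q) ∪ FIRST(Q) ∪ FIRST(Q) = { e, g, i, w, y }; also λ since the whole RHS is nullable.
From F ::= Q Q: Q, Q nullable, take FIRST(Q) ∪ FIRST(Q) = { e, g, i, w, y }; also λ since the whole RHS is nullable.
From F ::= S: add FIRST(S) = { e, g, i, w, y }.
Union: FIRST(F) = { e, g, i, w, y, λ }.

{ e, g, i, w, y, λ }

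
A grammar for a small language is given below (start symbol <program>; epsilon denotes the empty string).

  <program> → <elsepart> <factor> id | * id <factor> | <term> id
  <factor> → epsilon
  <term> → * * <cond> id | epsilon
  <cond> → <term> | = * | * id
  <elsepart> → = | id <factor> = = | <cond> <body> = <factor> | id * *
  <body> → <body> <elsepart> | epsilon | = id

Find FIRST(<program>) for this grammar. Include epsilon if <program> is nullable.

{ *, =, id }

From <program> → <elsepart> <factor> id: add FIRST(<elsepart>) = { *, =, id }.
<program> → * id <factor> contributes {*}.
From <program> → <term> id: <term> nullable, take FIRST(<term>) ∪ {id} = { *, id }.
Union: FIRST(<program>) = { *, =, id }.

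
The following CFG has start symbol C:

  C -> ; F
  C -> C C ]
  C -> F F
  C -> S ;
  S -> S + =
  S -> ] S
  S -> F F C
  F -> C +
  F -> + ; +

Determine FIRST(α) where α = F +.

Add FIRST(F) = { +, ;, ] }; F is not nullable, stop.

{ +, ;, ] }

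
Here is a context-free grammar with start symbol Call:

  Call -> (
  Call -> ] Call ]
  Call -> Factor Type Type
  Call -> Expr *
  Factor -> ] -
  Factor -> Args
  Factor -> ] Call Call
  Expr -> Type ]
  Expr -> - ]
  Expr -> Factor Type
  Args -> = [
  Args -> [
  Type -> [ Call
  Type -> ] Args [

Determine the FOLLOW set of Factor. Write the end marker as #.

In Call -> Factor Type Type: add FIRST(Type Type) = { [, ] }.
In Expr -> Factor Type: add FIRST(Type) = { [, ] }.
Union: FOLLOW(Factor) = { [, ] }.

{ [, ] }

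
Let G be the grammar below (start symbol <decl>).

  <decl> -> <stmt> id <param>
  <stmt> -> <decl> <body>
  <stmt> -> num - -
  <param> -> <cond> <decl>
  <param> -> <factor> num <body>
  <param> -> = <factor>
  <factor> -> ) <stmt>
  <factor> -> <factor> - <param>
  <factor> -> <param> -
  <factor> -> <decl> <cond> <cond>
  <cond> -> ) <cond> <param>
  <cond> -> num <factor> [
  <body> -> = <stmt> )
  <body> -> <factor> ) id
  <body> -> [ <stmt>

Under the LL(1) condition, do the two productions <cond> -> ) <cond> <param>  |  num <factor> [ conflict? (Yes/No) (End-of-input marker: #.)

FIRST() <cond> <param>) = { ) } and FIRST(num <factor> [) = { num }.
The FIRST sets are disjoint and neither alternative is nullable — no conflict.

No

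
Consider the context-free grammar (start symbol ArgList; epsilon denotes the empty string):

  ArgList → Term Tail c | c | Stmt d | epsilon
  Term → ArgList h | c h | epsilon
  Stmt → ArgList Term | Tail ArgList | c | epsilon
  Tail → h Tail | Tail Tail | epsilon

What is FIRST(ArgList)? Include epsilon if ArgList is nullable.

{ c, d, h, epsilon }

From ArgList → Term Tail c: Term, Tail nullable, take FIRST(Term) ∪ FIRST(Tail) ∪ {c} = { c, d, h }.
ArgList → c contributes {c}.
From ArgList → Stmt d: Stmt nullable, take FIRST(Stmt) ∪ {d} = { c, d, h }.
ArgList → epsilon contributes epsilon.
Union: FIRST(ArgList) = { c, d, h, epsilon }.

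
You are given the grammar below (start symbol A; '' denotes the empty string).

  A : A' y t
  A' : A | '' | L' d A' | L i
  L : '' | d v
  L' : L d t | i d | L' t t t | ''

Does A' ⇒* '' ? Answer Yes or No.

Yes

A' has an ''-production, so A' ⇒ ''.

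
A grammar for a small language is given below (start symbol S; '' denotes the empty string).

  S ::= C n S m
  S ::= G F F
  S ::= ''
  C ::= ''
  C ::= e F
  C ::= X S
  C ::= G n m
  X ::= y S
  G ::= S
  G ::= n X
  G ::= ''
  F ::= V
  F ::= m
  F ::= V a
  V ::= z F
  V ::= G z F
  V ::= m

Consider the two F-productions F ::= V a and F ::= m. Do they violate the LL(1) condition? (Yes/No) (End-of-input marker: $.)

FIRST(V a) = { e, m, n, y, z } and FIRST(m) = { m }.
Both contain m, so the two alternatives are not disjoint — LL(1) conflict.

Yes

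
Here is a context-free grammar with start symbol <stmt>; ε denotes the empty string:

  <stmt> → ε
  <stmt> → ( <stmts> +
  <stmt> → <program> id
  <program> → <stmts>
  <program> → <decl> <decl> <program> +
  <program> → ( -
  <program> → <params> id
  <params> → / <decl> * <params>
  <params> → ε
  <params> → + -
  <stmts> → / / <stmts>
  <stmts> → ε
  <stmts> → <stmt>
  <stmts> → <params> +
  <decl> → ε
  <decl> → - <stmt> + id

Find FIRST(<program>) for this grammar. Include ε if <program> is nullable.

{ (, +, -, /, id, ε }

From <program> → <stmts>: add FIRST(<stmts>) = { (, +, -, /, id, ε } (including ε since <stmts> is nullable).
From <program> → <decl> <decl> <program> +: <decl>, <decl>, <program> nullable, take FIRST(<decl>) ∪ FIRST(<decl>) ∪ FIRST(<program>) ∪ {+} = { (, +, -, /, id }.
<program> → ( - contributes {(}.
From <program> → <params> id: <params> nullable, take FIRST(<params>) ∪ {id} = { +, /, id }.
Union: FIRST(<program>) = { (, +, -, /, id, ε }.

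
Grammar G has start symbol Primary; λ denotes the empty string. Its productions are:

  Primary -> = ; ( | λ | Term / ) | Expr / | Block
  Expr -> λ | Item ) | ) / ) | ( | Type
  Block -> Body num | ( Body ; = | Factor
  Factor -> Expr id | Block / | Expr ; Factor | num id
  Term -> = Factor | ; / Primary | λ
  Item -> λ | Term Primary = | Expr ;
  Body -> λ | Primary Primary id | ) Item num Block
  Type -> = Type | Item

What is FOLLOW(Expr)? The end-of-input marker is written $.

In Primary -> Expr /: add FIRST(/) = { / }.
In Factor -> Expr id: add FIRST(id) = { id }.
In Factor -> Expr ; Factor: add FIRST(; Factor) = { ; }.
In Item -> Expr ;: add FIRST(;) = { ; }.
Union: FOLLOW(Expr) = { /, ;, id }.

{ /, ;, id }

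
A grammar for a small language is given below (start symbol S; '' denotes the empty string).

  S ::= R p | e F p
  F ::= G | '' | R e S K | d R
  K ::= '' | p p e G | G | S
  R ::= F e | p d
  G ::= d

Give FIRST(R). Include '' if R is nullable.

{ d, e, p }

From R ::= F e: F nullable, take FIRST(F) ∪ {e} = { d, e, p }.
R ::= p d contributes {p}.
Union: FIRST(R) = { d, e, p }.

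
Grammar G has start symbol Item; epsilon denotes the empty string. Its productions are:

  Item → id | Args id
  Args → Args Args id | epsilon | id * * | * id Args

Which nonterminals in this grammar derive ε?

Directly nullable (have an epsilon-production): Args.
No other nonterminal has a production whose RHS symbols are all nullable.

{ Args }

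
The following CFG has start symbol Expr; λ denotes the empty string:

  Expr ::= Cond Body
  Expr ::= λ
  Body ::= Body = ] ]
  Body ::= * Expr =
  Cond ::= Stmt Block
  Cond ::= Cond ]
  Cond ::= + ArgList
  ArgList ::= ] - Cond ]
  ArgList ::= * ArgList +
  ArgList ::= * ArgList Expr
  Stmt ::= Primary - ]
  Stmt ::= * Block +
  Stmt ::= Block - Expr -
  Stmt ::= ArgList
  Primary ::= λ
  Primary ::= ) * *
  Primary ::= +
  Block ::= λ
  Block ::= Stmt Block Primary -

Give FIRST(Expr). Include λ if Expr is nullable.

From Expr ::= Cond Body: add FIRST(Cond) = { ), *, +, -, ] }.
Expr ::= λ contributes λ.
Union: FIRST(Expr) = { ), *, +, -, ], λ }.

{ ), *, +, -, ], λ }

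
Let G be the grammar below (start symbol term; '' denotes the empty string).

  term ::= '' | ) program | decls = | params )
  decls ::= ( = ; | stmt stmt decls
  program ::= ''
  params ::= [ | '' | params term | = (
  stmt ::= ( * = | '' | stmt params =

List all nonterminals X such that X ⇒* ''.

{ params, program, stmt, term }

Directly nullable (have an ''-production): term, program, params, stmt.
No other nonterminal has a production whose RHS symbols are all nullable.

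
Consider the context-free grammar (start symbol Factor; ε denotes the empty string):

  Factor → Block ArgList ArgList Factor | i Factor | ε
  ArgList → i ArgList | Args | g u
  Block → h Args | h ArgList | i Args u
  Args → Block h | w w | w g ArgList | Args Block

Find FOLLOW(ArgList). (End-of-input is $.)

In Factor → Block ArgList ArgList Factor: add FIRST(ArgList Factor) = { g, h, i, w }.
In Factor → Block ArgList ArgList Factor: add FIRST(Factor)\{ε} = { h, i }.
  Since Factor is nullable, also add FOLLOW(Factor) = { $ }.
In ArgList → i ArgList: ArgList is at the end, add FOLLOW(ArgList) = { $, g, h, i, u, w }.
In Block → h ArgList: ArgList is at the end, add FOLLOW(Block) = { $, g, h, i, u, w }.
In Args → w g ArgList: ArgList is at the end, add FOLLOW(Args) = { $, g, h, i, u, w }.
Union: FOLLOW(ArgList) = { $, g, h, i, u, w }.

{ $, g, h, i, u, w }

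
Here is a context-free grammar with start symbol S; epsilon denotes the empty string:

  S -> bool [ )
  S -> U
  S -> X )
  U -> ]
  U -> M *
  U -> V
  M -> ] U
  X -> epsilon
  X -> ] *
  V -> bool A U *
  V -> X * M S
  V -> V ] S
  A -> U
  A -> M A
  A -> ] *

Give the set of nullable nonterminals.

{ X }

Directly nullable (have an epsilon-production): X.
No other nonterminal has a production whose RHS symbols are all nullable.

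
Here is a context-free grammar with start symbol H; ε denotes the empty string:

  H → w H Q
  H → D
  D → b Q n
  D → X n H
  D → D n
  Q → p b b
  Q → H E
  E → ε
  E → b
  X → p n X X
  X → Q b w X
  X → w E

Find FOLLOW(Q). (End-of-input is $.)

{ $, b, n, p, w }

In H → w H Q: Q is at the end, add FOLLOW(H) = { $, b, n, p, w }.
In D → b Q n: add FIRST(n) = { n }.
In X → Q b w X: add FIRST(b w X) = { b }.
Union: FOLLOW(Q) = { $, b, n, p, w }.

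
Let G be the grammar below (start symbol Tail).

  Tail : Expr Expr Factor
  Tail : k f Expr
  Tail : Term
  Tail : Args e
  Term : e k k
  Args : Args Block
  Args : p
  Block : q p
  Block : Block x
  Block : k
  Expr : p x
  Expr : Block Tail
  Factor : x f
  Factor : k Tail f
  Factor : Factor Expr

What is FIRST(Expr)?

Expr : p x contributes {p}.
From Expr : Block Tail: add FIRST(Block) = { k, q }.
Union: FIRST(Expr) = { k, p, q }.

{ k, p, q }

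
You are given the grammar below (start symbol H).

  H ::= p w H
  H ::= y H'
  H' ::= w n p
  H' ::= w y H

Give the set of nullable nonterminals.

No nonterminal has an empty production or an RHS whose symbols are all nullable.

{ } (none)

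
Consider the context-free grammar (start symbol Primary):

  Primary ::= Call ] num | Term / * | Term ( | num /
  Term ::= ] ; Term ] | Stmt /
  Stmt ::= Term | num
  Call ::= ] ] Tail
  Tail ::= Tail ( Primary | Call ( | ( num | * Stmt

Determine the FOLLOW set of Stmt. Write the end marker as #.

{ (, /, ] }

In Term ::= Stmt /: add FIRST(/) = { / }.
In Tail ::= * Stmt: Stmt is at the end, add FOLLOW(Tail) = { (, ] }.
Union: FOLLOW(Stmt) = { (, /, ] }.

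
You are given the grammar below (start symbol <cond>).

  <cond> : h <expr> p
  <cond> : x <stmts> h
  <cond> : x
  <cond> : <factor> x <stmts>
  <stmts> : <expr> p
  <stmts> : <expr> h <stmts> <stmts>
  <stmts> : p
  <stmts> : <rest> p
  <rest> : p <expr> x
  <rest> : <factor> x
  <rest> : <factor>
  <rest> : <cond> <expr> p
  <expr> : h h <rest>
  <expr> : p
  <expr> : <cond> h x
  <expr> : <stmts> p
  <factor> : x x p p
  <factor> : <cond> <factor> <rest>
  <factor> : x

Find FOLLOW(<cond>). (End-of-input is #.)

{ #, h, p, x }

<cond> is the start symbol, so # ∈ FOLLOW(<cond>).
In <rest> : <cond> <expr> p: add FIRST(<expr> p) = { h, p, x }.
In <expr> : <cond> h x: add FIRST(h x) = { h }.
In <factor> : <cond> <factor> <rest>: add FIRST(<factor> <rest>) = { h, x }.
Union: FOLLOW(<cond>) = { #, h, p, x }.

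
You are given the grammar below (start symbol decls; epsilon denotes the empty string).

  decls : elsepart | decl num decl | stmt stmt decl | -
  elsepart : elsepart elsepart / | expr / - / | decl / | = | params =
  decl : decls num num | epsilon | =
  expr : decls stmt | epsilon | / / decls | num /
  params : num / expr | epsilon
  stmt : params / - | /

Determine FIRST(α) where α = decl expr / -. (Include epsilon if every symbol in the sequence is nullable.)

{ -, /, =, num }

Add FIRST(decl)\{epsilon} = { -, /, =, num }; decl is nullable, continue.
Add FIRST(expr)\{epsilon} = { -, /, =, num }; expr is nullable, continue.
/ is a terminal; add {/} and stop.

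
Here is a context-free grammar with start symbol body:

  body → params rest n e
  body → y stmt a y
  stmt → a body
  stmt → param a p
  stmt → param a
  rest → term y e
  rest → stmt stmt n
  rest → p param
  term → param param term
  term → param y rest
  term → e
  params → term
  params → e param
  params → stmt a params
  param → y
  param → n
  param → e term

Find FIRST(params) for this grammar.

{ a, e, n, y }

From params → term: add FIRST(term) = { e, n, y }.
params → e param contributes {e}.
From params → stmt a params: add FIRST(stmt) = { a, e, n, y }.
Union: FIRST(params) = { a, e, n, y }.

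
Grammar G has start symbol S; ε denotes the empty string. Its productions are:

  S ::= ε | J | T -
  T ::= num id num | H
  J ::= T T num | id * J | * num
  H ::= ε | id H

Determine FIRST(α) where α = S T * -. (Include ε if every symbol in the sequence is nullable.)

Add FIRST(S)\{ε} = { *, -, id, num }; S is nullable, continue.
Add FIRST(T)\{ε} = { id, num }; T is nullable, continue.
* is a terminal; add {*} and stop.

{ *, -, id, num }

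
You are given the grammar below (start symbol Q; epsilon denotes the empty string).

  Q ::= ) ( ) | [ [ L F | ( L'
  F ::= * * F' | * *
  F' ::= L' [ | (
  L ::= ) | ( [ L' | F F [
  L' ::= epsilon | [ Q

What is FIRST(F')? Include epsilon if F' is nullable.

{ (, [ }

From F' ::= L' [: L' nullable, take FIRST(L') ∪ {[} = { [ }.
F' ::= ( contributes {(}.
Union: FIRST(F') = { (, [ }.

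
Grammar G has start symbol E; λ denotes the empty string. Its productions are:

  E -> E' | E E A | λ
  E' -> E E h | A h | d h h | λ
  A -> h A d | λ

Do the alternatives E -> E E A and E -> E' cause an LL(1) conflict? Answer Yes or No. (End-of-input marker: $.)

Yes

FIRST(E E A) = { d, h, λ } and FIRST(E') = { d, h, λ }.
Both contain d, so the two alternatives are not disjoint — LL(1) conflict.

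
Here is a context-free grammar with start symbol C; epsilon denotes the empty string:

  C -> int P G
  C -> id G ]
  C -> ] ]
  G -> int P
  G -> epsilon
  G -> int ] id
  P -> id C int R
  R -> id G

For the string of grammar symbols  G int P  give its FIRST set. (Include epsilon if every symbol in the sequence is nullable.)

{ int }

Add FIRST(G)\{epsilon} = { int }; G is nullable, continue.
int is a terminal; add {int} and stop.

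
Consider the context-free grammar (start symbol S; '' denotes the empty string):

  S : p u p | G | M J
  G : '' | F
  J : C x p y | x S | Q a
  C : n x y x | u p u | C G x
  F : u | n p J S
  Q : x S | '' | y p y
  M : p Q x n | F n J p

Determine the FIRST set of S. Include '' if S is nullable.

S : p u p contributes {p}.
From S : G: add FIRST(G) = { n, u, '' } (including '' since G is nullable).
From S : M J: add FIRST(M) = { n, p, u }.
Union: FIRST(S) = { n, p, u, '' }.

{ n, p, u, '' }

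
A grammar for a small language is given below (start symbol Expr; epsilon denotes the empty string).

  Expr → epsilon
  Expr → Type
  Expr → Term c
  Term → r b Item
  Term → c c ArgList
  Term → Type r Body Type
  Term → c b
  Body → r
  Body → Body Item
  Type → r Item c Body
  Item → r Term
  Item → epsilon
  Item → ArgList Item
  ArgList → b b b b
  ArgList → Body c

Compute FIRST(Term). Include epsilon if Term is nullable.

{ c, r }

Term → r b Item contributes {r}.
Term → c c ArgList contributes {c}.
From Term → Type r Body Type: add FIRST(Type) = { r }.
Term → c b contributes {c}.
Union: FIRST(Term) = { c, r }.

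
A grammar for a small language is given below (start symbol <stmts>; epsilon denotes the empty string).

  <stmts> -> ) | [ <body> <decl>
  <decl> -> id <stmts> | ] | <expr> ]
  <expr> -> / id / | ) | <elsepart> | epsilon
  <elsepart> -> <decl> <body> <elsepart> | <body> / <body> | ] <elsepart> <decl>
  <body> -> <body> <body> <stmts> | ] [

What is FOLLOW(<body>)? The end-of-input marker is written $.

In <stmts> -> [ <body> <decl>: add FIRST(<decl>) = { ), /, ], id }.
In <elsepart> -> <decl> <body> <elsepart>: add FIRST(<elsepart>) = { ), /, ], id }.
In <elsepart> -> <body> / <body>: add FIRST(/ <body>) = { / }.
In <elsepart> -> <body> / <body>: <body> is at the end, add FOLLOW(<elsepart>) = { ), /, ], id }.
In <body> -> <body> <body> <stmts>: add FIRST(<body> <stmts>) = { ] }.
In <body> -> <body> <body> <stmts>: add FIRST(<stmts>) = { ), [ }.
Union: FOLLOW(<body>) = { ), /, [, ], id }.

{ ), /, [, ], id }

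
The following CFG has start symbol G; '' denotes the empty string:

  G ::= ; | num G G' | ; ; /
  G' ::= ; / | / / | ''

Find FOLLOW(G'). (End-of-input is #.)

{ #, /, ; }

In G ::= num G G': G' is at the end, add FOLLOW(G) = { #, /, ; }.
Union: FOLLOW(G') = { #, /, ; }.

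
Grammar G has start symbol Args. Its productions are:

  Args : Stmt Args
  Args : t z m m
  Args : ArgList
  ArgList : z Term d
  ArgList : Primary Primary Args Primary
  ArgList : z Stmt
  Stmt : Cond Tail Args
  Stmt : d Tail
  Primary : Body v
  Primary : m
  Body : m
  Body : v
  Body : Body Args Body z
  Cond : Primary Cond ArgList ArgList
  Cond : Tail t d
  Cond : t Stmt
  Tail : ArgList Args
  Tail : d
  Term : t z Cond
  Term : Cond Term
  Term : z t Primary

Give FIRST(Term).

Term : t z Cond contributes {t}.
From Term : Cond Term: add FIRST(Cond) = { d, m, t, v, z }.
Term : z t Primary contributes {z}.
Union: FIRST(Term) = { d, m, t, v, z }.

{ d, m, t, v, z }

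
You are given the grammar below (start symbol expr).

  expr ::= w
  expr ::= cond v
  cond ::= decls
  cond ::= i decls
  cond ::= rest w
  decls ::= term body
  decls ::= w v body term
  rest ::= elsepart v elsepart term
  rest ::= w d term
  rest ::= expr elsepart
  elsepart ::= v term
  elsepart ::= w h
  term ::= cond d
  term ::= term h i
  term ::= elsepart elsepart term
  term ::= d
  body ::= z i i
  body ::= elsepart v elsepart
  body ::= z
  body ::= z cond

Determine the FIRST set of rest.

{ d, i, v, w }

From rest ::= elsepart v elsepart term: add FIRST(elsepart) = { v, w }.
rest ::= w d term contributes {w}.
From rest ::= expr elsepart: add FIRST(expr) = { d, i, v, w }.
Union: FIRST(rest) = { d, i, v, w }.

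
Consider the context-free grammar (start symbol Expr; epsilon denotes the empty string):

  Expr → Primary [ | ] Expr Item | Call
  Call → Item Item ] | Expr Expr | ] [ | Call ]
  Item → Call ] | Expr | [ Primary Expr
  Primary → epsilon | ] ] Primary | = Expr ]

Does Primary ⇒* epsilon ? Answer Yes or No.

Yes

Primary has an epsilon-production, so Primary ⇒ epsilon.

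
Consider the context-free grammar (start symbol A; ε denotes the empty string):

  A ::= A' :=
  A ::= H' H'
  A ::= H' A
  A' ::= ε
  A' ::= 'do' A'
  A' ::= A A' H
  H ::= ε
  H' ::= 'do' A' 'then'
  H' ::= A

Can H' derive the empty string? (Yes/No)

Nullable nonterminals: A', H.
No production of H' has an RHS whose symbols are all nullable, so H' is not nullable.

No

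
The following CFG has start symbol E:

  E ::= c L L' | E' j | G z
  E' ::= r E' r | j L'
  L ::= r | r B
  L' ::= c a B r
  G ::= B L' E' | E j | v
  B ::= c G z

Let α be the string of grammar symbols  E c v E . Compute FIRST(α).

Add FIRST(E) = { c, j, r, v }; E is not nullable, stop.

{ c, j, r, v }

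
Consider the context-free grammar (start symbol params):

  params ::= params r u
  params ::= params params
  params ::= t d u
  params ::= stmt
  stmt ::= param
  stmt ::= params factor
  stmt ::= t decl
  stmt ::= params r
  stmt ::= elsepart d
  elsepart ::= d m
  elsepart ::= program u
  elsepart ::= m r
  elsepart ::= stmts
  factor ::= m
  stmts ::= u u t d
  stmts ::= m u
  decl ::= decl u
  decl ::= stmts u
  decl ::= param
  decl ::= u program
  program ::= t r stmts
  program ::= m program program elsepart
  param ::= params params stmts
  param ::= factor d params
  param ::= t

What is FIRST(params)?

{ d, m, t, u }

From params ::= params r u: add FIRST(params) = { d, m, t, u }.
From params ::= params params: add FIRST(params) = { d, m, t, u }.
params ::= t d u contributes {t}.
From params ::= stmt: add FIRST(stmt) = { d, m, t, u }.
Union: FIRST(params) = { d, m, t, u }.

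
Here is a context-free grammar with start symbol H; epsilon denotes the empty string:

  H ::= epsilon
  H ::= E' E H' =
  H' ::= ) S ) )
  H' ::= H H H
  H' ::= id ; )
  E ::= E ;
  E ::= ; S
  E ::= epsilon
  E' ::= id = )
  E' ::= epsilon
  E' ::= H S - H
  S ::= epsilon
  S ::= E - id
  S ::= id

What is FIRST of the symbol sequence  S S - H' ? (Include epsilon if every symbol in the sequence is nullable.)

{ -, ;, id }

Add FIRST(S)\{epsilon} = { -, ;, id }; S is nullable, continue.
Add FIRST(S)\{epsilon} = { -, ;, id }; S is nullable, continue.
- is a terminal; add {-} and stop.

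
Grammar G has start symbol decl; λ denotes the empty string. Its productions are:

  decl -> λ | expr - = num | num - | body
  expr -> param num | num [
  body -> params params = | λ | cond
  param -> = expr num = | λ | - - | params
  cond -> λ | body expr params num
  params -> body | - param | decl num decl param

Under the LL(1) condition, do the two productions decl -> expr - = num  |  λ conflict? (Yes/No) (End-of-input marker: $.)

FIRST(expr - = num) = { -, =, num } and FIRST(λ) = { λ }.
The second alternative is nullable and FOLLOW(decl) = { $, -, =, num } shares - with FIRST of the first — conflict.

Yes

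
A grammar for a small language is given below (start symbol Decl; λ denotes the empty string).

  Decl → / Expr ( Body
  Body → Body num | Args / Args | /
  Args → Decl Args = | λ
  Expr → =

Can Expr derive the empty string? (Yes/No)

No

Nullable nonterminals: Args.
No production of Expr has an RHS whose symbols are all nullable, so Expr is not nullable.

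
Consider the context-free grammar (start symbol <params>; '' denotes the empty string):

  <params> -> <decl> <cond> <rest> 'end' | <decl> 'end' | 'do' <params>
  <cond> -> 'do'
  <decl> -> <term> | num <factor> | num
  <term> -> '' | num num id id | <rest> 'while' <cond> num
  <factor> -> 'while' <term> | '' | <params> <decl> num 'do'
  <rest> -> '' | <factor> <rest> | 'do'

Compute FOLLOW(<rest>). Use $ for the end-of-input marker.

{ 'end', 'while' }

In <params> -> <decl> <cond> <rest> 'end': add FIRST('end') = { 'end' }.
In <term> -> <rest> 'while' <cond> num: add FIRST('while' <cond> num) = { 'while' }.
In <rest> -> <factor> <rest>: <rest> is at the end, add FOLLOW(<rest>) = { 'end', 'while' }.
Union: FOLLOW(<rest>) = { 'end', 'while' }.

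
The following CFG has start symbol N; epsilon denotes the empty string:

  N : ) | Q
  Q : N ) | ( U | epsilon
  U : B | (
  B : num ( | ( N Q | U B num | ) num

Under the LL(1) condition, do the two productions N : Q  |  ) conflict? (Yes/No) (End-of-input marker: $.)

Yes

FIRST(Q) = { (, ), epsilon } and FIRST()) = { ) }.
Both contain ), so the two alternatives are not disjoint — LL(1) conflict.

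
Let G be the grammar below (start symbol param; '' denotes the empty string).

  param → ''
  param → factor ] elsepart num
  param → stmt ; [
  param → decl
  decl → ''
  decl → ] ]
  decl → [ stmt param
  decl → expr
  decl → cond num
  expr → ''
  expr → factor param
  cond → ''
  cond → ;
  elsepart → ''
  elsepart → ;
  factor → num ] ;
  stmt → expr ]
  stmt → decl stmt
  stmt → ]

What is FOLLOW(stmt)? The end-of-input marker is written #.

{ #, ;, [, ], num }

In param → stmt ; [: add FIRST(; [) = { ; }.
In decl → [ stmt param: add FIRST(param)\{''} = { ;, [, ], num }.
  Since param is nullable, also add FOLLOW(decl) = { #, ;, [, ], num }.
In stmt → decl stmt: stmt is at the end, add FOLLOW(stmt) = { #, ;, [, ], num }.
Union: FOLLOW(stmt) = { #, ;, [, ], num }.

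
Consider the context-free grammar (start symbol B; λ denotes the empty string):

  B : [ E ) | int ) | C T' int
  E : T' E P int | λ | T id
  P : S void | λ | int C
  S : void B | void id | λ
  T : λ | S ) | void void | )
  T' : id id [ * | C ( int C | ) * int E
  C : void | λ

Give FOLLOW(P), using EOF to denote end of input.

In E : T' E P int: add FIRST(int) = { int }.
Union: FOLLOW(P) = { int }.

{ int }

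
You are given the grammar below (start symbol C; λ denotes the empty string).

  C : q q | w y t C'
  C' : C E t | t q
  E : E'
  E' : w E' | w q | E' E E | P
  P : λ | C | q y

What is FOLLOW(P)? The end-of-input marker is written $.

{ q, t, w }

In E' : P: P is at the end, add FOLLOW(E') = { q, t, w }.
Union: FOLLOW(P) = { q, t, w }.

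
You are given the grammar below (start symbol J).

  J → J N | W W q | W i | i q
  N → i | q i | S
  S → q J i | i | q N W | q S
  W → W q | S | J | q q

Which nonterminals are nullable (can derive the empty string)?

No nonterminal has an empty production or an RHS whose symbols are all nullable.

{ } (none)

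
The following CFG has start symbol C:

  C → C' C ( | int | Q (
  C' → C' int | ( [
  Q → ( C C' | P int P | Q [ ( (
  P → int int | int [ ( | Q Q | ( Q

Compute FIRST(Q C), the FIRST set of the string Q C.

{ (, int }

Add FIRST(Q) = { (, int }; Q is not nullable, stop.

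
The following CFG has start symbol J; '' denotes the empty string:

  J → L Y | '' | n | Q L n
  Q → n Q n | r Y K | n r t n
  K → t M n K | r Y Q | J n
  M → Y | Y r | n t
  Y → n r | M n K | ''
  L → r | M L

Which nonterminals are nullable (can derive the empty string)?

{ J, M, Y }

Directly nullable (have an ''-production): J, Y.
M → Y with every symbol nullable, so M is nullable.
No other nonterminal has a production whose RHS symbols are all nullable.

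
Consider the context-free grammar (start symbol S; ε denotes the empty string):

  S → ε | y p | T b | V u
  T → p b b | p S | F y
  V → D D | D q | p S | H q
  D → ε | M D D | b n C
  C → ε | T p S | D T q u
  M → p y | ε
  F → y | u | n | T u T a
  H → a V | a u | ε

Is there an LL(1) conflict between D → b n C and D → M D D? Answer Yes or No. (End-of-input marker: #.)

FIRST(b n C) = { b } and FIRST(M D D) = { b, p, ε }.
Both contain b, so the two alternatives are not disjoint — LL(1) conflict.

Yes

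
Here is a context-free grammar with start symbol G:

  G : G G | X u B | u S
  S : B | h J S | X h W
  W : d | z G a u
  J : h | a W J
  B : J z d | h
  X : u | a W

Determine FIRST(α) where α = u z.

u is a terminal; add {u} and stop.

{ u }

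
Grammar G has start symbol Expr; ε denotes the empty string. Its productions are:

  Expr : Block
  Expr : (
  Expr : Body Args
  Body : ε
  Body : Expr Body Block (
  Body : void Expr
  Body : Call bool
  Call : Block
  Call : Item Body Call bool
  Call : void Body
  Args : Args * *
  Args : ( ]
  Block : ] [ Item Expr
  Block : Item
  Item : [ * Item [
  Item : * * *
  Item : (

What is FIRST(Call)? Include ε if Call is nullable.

From Call : Block: add FIRST(Block) = { (, *, [, ] }.
From Call : Item Body Call bool: add FIRST(Item) = { (, *, [ }.
Call : void Body contributes {void}.
Union: FIRST(Call) = { (, *, [, ], void }.

{ (, *, [, ], void }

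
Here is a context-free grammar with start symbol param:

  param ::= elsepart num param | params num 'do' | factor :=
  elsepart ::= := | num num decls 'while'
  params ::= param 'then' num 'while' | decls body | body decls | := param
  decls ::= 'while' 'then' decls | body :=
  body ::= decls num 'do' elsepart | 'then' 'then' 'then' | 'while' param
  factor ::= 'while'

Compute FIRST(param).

From param ::= elsepart num param: add FIRST(elsepart) = { :=, num }.
From param ::= params num 'do': add FIRST(params) = { 'then', 'while', :=, num }.
From param ::= factor :=: add FIRST(factor) = { 'while' }.
Union: FIRST(param) = { 'then', 'while', :=, num }.

{ 'then', 'while', :=, num }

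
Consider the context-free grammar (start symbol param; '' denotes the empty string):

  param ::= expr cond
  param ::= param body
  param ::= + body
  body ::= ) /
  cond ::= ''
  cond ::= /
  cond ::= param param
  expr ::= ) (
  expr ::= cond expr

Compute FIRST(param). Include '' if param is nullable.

From param ::= expr cond: add FIRST(expr) = { ), +, / }.
From param ::= param body: add FIRST(param) = { ), +, / }.
param ::= + body contributes {+}.
Union: FIRST(param) = { ), +, / }.

{ ), +, / }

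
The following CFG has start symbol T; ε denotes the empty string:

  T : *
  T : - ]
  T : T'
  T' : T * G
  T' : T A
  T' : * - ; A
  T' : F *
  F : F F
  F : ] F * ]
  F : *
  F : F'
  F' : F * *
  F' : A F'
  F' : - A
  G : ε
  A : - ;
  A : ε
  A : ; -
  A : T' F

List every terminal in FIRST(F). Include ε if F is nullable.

From F : F F: add FIRST(F) = { *, -, ;, ] }.
F : ] F * ] contributes {]}.
F : * contributes {*}.
From F : F': add FIRST(F') = { *, -, ;, ] }.
Union: FIRST(F) = { *, -, ;, ] }.

{ *, -, ;, ] }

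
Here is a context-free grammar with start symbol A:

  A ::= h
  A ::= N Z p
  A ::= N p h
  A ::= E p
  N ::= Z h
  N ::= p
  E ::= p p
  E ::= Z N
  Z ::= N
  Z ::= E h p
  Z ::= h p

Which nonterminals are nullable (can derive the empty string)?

No nonterminal has an empty production or an RHS whose symbols are all nullable.

{ } (none)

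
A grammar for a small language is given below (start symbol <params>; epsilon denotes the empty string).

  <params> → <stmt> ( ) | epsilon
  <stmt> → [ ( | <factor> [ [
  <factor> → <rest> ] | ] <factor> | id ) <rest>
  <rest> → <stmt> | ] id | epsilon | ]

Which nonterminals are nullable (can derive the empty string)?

Directly nullable (have an epsilon-production): <params>, <rest>.
No other nonterminal has a production whose RHS symbols are all nullable.

{ <params>, <rest> }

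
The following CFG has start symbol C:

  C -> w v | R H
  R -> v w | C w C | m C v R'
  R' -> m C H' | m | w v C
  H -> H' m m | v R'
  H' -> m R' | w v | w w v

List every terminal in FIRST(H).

{ m, v, w }

From H -> H' m m: add FIRST(H') = { m, w }.
H -> v R' contributes {v}.
Union: FIRST(H) = { m, v, w }.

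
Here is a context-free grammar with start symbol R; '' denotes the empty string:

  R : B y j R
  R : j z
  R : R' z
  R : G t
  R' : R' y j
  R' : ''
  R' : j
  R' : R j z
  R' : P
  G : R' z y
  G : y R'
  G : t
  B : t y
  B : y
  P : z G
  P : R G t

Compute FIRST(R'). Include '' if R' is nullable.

From R' : R' y j: R' nullable, take FIRST(R') ∪ {y} = { j, t, y, z }.
R' : '' contributes ''.
R' : j contributes {j}.
From R' : R j z: add FIRST(R) = { j, t, y, z }.
From R' : P: add FIRST(P) = { j, t, y, z }.
Union: FIRST(R') = { j, t, y, z, '' }.

{ j, t, y, z, '' }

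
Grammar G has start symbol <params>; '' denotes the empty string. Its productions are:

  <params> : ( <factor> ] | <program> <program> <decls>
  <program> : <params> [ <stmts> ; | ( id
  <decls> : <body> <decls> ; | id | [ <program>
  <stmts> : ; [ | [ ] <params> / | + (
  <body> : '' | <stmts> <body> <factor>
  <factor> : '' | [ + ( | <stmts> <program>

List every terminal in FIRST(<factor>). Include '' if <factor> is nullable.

{ +, ;, [, '' }

<factor> : '' contributes ''.
<factor> : [ + ( contributes {[}.
From <factor> : <stmts> <program>: add FIRST(<stmts>) = { +, ;, [ }.
Union: FIRST(<factor>) = { +, ;, [, '' }.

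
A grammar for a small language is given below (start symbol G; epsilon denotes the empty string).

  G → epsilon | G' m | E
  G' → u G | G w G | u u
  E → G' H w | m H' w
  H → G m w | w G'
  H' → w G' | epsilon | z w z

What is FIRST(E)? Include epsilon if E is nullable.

{ m, u, w }

From E → G' H w: add FIRST(G') = { m, u, w }.
E → m H' w contributes {m}.
Union: FIRST(E) = { m, u, w }.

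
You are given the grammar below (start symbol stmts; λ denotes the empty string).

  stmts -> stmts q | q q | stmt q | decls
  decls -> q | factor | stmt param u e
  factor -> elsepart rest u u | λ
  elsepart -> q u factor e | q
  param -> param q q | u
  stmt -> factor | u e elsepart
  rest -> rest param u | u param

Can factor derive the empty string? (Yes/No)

Yes

factor has an λ-production, so factor ⇒ λ.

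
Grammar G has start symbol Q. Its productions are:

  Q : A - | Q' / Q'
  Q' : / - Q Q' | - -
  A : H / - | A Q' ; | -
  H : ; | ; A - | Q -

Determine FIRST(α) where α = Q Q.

Add FIRST(Q) = { -, /, ; }; Q is not nullable, stop.

{ -, /, ; }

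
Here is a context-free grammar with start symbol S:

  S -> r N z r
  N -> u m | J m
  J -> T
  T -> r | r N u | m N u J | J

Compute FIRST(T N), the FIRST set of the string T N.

{ m, r }

Add FIRST(T) = { m, r }; T is not nullable, stop.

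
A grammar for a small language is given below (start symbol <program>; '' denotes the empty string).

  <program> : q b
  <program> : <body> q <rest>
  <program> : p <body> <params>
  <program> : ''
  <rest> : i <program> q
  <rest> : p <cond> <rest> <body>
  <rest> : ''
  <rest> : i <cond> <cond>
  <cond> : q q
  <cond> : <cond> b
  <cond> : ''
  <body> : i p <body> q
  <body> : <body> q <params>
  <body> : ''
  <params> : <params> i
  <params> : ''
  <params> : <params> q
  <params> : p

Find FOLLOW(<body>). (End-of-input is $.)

In <program> : <body> q <rest>: add FIRST(q <rest>) = { q }.
In <program> : p <body> <params>: add FIRST(<params>)\{''} = { i, p, q }.
  Since <params> is nullable, also add FOLLOW(<program>) = { $, q }.
In <rest> : p <cond> <rest> <body>: <body> is at the end, add FOLLOW(<rest>) = { $, i, q }.
In <body> : i p <body> q: add FIRST(q) = { q }.
In <body> : <body> q <params>: add FIRST(q <params>) = { q }.
Union: FOLLOW(<body>) = { $, i, p, q }.

{ $, i, p, q }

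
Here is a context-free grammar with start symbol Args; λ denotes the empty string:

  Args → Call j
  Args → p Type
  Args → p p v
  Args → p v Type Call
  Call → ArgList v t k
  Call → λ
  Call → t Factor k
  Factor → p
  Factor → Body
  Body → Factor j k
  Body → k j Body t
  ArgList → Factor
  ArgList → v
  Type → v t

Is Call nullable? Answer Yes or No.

Yes

Call has an λ-production, so Call ⇒ λ.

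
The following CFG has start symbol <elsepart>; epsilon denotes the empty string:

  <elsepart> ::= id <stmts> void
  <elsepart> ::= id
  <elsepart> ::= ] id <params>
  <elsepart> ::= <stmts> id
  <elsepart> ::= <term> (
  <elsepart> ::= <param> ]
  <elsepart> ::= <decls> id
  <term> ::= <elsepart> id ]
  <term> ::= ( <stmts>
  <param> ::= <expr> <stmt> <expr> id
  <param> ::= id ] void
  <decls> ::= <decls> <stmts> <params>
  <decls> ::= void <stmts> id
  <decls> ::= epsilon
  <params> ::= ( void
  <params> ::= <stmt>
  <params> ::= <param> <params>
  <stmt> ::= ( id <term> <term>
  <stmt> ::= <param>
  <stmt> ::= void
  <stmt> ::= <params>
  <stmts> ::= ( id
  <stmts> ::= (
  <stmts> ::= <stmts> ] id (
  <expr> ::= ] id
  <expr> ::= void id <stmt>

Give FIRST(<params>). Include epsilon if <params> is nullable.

<params> ::= ( void contributes {(}.
From <params> ::= <stmt>: add FIRST(<stmt>) = { (, ], id, void }.
From <params> ::= <param> <params>: add FIRST(<param>) = { ], id, void }.
Union: FIRST(<params>) = { (, ], id, void }.

{ (, ], id, void }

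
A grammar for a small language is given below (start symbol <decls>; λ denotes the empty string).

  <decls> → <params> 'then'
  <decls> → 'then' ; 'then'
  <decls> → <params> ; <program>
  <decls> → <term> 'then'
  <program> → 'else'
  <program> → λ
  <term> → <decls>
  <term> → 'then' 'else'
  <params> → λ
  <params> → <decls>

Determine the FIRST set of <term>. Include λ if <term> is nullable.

{ 'then', ; }

From <term> → <decls>: add FIRST(<decls>) = { 'then', ; }.
<term> → 'then' 'else' contributes {'then'}.
Union: FIRST(<term>) = { 'then', ; }.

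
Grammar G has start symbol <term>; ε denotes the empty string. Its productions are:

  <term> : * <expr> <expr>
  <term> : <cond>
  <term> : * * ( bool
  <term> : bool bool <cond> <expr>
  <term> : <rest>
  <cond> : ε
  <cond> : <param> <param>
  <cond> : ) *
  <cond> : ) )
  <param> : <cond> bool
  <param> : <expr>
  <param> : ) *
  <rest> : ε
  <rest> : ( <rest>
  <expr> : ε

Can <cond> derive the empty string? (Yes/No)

Yes

<cond> has an ε-production, so <cond> ⇒ ε.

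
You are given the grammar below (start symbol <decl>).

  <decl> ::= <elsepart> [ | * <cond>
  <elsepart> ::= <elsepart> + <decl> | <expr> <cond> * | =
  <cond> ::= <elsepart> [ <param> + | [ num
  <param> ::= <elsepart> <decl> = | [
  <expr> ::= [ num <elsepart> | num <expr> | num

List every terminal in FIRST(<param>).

{ =, [, num }

From <param> ::= <elsepart> <decl> =: add FIRST(<elsepart>) = { =, [, num }.
<param> ::= [ contributes {[}.
Union: FIRST(<param>) = { =, [, num }.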